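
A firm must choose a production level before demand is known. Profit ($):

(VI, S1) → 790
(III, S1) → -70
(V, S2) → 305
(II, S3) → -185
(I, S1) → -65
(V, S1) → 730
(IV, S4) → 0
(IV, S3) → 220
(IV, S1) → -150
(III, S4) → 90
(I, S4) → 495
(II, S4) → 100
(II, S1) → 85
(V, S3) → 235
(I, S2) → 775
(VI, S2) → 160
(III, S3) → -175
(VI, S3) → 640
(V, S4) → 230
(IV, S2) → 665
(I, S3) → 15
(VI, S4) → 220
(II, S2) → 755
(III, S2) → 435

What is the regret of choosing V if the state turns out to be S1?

60

Best payoff under S1 is 790.
Regret = 790 − 730 = 60.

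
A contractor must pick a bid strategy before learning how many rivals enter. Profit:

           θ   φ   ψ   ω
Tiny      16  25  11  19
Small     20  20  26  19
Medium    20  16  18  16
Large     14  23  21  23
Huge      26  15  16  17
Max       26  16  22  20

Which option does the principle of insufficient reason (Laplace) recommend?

Row averages: Tiny=17.75, Small=21.25, Medium=17.5, Large=20.25, Huge=18.5, Max=21
Highest average = 21.25 → Small.

Small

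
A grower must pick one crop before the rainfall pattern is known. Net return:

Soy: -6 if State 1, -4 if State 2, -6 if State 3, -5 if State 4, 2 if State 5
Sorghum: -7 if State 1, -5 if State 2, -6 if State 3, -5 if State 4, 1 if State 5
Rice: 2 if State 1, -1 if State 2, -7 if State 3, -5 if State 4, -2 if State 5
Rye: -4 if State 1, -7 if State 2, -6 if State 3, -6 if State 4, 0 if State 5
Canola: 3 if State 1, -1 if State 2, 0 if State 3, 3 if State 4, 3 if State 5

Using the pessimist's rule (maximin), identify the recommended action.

Canola

Row minima: Soy=-6, Sorghum=-7, Rice=-7, Rye=-7, Canola=-1
Best worst-case = -1 → Canola.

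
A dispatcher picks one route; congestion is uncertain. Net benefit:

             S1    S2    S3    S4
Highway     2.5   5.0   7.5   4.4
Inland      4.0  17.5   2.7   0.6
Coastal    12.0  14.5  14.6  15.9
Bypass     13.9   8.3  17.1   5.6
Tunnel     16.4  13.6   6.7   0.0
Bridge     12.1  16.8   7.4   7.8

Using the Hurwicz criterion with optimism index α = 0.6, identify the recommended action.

Highway: 0.6·7.5 + 0.4·2.5 = 5.5
Inland: 0.6·17.5 + 0.4·0.6 = 10.74
Coastal: 0.6·15.9 + 0.4·12.0 = 14.34
Bypass: 0.6·17.1 + 0.4·5.6 = 12.5
Tunnel: 0.6·16.4 + 0.4·0.0 = 9.84
Bridge: 0.6·16.8 + 0.4·7.4 = 13.04
Highest Hurwicz score = 14.34 → Coastal.

Coastal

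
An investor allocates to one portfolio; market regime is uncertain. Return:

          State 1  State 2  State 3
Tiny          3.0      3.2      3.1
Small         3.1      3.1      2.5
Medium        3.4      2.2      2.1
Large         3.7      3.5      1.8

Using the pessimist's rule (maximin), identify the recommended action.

Row minima: Tiny=3.0, Small=2.5, Medium=2.1, Large=1.8
Best worst-case = 3.0 → Tiny.

Tiny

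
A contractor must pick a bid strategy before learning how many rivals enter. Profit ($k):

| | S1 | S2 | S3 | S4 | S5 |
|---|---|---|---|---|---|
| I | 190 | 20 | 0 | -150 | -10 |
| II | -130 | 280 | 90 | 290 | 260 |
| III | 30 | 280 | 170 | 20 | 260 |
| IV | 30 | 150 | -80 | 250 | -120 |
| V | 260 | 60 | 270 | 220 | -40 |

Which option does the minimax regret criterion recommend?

Column bests: S1=260, S2=280, S3=270, S4=290, S5=260.
I regrets: 70, 260, 270, 440, 270 → max 440
II regrets: 390, 0, 180, 0, 0 → max 390
III regrets: 230, 0, 100, 270, 0 → max 270
IV regrets: 230, 130, 350, 40, 380 → max 380
V regrets: 0, 220, 0, 70, 300 → max 300
Smallest max regret = 270 → III.

III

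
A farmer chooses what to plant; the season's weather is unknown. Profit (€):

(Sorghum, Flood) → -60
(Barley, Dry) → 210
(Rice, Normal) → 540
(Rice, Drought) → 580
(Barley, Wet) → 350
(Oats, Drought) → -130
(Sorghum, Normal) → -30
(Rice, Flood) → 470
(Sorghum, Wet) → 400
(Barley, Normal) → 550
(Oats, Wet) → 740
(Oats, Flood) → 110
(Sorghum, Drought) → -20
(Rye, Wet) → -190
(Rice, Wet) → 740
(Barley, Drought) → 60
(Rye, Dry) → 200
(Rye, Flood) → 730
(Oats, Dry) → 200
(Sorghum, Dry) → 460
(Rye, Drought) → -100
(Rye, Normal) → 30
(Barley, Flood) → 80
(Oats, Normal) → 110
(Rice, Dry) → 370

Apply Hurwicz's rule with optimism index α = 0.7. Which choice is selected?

Rice

Oats: 0.7·740 + 0.3·(-130) = 479
Rye: 0.7·730 + 0.3·(-190) = 454
Sorghum: 0.7·460 + 0.3·(-60) = 304
Barley: 0.7·550 + 0.3·60 = 403
Rice: 0.7·740 + 0.3·370 = 629
Highest Hurwicz score = 629 → Rice.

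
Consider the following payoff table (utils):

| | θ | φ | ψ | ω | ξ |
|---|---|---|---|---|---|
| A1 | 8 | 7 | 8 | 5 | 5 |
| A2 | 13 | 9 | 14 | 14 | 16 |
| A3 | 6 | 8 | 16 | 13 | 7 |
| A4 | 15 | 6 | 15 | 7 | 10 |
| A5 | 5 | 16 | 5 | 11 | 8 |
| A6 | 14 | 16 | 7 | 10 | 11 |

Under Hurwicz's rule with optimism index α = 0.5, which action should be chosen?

A2

A1: 0.5·8 + 0.5·5 = 6.5
A2: 0.5·16 + 0.5·9 = 12.5
A3: 0.5·16 + 0.5·6 = 11
A4: 0.5·15 + 0.5·6 = 10.5
A5: 0.5·16 + 0.5·5 = 10.5
A6: 0.5·16 + 0.5·7 = 11.5
Highest Hurwicz score = 12.5 → A2.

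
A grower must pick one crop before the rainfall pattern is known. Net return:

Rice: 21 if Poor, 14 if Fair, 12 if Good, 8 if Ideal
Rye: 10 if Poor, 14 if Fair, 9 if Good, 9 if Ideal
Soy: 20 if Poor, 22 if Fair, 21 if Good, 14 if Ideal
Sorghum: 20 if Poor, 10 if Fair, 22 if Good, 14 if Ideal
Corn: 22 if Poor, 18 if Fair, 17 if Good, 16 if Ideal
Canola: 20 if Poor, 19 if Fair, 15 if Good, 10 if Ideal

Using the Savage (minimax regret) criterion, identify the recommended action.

Column bests: Poor=22, Fair=22, Good=22, Ideal=16.
Rice regrets: 1, 8, 10, 8 → max 10
Rye regrets: 12, 8, 13, 7 → max 13
Soy regrets: 2, 0, 1, 2 → max 2
Sorghum regrets: 2, 12, 0, 2 → max 12
Corn regrets: 0, 4, 5, 0 → max 5
Canola regrets: 2, 3, 7, 6 → max 7
Smallest max regret = 2 → Soy.

Soy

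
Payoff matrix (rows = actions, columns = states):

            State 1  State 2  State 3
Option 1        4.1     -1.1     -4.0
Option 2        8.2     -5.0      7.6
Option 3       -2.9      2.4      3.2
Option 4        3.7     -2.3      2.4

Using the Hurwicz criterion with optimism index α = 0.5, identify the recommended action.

Option 2

Option 1: 0.5·4.1 + 0.5·(-4.0) = 0.05
Option 2: 0.5·8.2 + 0.5·(-5.0) = 1.6
Option 3: 0.5·3.2 + 0.5·(-2.9) = 0.15
Option 4: 0.5·3.7 + 0.5·(-2.3) = 0.7
Highest Hurwicz score = 1.6 → Option 2.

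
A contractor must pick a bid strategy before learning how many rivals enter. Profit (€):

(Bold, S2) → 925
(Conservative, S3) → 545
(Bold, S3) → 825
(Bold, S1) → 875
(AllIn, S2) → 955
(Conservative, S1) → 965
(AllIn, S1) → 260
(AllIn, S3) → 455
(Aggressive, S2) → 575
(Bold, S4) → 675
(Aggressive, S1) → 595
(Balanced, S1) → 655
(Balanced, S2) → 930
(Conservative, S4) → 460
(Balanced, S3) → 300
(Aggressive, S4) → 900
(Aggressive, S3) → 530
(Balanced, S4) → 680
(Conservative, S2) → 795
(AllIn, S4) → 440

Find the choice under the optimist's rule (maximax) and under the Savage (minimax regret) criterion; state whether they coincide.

maximax → Conservative; minimax regret → Bold (disagree)

Row maxima: Conservative=965, Balanced=930, Aggressive=900, Bold=925, AllIn=955
Best best-case = 965 → Conservative.
Column bests: S1=965, S2=955, S3=825, S4=900.
Conservative regrets: 0, 160, 280, 440 → max 440
Balanced regrets: 310, 25, 525, 220 → max 525
Aggressive regrets: 370, 380, 295, 0 → max 380
Bold regrets: 90, 30, 0, 225 → max 225
AllIn regrets: 705, 0, 370, 460 → max 705
Smallest max regret = 225 → Bold.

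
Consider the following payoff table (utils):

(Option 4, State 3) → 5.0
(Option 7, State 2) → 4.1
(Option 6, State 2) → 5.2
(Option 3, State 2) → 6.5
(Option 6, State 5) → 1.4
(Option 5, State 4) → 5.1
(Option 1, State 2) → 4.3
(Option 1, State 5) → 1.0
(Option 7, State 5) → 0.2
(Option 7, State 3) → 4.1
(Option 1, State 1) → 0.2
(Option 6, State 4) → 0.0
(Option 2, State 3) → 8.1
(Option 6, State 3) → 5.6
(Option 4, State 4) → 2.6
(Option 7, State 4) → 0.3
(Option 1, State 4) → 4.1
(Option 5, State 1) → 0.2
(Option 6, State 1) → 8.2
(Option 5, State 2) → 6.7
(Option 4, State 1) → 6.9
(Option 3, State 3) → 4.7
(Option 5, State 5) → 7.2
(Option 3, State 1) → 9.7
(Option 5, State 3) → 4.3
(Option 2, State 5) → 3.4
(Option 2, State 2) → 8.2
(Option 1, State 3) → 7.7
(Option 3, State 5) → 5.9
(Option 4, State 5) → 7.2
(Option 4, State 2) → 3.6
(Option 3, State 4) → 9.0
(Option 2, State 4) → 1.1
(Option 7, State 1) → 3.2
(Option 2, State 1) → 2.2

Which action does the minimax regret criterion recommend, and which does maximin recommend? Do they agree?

minimax regret → Option 3; maximin → Option 3 (agree)

Column bests: State 1=9.7, State 2=8.2, State 3=8.1, State 4=9.0, State 5=7.2.
Option 1 regrets: 9.5, 3.9, 0.4, 4.9, 6.2 → max 9.5
Option 2 regrets: 7.5, 0.0, 0.0, 7.9, 3.8 → max 7.9
Option 3 regrets: 0.0, 1.7, 3.4, 0.0, 1.3 → max 3.4
Option 4 regrets: 2.8, 4.6, 3.1, 6.4, 0.0 → max 6.4
Option 5 regrets: 9.5, 1.5, 3.8, 3.9, 0.0 → max 9.5
Option 6 regrets: 1.5, 3.0, 2.5, 9.0, 5.8 → max 9.0
Option 7 regrets: 6.5, 4.1, 4.0, 8.7, 7.0 → max 8.7
Smallest max regret = 3.4 → Option 3.
Row minima: Option 1=0.2, Option 2=1.1, Option 3=4.7, Option 4=2.6, Option 5=0.2, Option 6=0.0, Option 7=0.2
Best worst-case = 4.7 → Option 3.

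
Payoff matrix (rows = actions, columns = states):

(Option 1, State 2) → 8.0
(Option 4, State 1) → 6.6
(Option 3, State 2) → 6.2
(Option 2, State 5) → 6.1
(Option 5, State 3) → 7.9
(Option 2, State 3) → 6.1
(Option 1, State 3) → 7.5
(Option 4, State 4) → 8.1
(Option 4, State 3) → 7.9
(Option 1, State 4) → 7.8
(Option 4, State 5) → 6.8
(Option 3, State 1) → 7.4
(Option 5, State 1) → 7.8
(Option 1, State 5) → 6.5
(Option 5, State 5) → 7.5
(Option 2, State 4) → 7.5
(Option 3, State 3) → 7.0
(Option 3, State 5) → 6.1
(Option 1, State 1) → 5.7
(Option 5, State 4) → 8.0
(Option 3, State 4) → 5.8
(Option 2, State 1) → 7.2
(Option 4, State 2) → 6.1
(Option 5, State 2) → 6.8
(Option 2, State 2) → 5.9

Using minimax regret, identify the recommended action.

Column bests: State 1=7.8, State 2=8.0, State 3=7.9, State 4=8.1, State 5=7.5.
Option 1 regrets: 2.1, 0.0, 0.4, 0.3, 1.0 → max 2.1
Option 2 regrets: 0.6, 2.1, 1.8, 0.6, 1.4 → max 2.1
Option 3 regrets: 0.4, 1.8, 0.9, 2.3, 1.4 → max 2.3
Option 4 regrets: 1.2, 1.9, 0.0, 0.0, 0.7 → max 1.9
Option 5 regrets: 0.0, 1.2, 0.0, 0.1, 0.0 → max 1.2
Smallest max regret = 1.2 → Option 5.

Option 5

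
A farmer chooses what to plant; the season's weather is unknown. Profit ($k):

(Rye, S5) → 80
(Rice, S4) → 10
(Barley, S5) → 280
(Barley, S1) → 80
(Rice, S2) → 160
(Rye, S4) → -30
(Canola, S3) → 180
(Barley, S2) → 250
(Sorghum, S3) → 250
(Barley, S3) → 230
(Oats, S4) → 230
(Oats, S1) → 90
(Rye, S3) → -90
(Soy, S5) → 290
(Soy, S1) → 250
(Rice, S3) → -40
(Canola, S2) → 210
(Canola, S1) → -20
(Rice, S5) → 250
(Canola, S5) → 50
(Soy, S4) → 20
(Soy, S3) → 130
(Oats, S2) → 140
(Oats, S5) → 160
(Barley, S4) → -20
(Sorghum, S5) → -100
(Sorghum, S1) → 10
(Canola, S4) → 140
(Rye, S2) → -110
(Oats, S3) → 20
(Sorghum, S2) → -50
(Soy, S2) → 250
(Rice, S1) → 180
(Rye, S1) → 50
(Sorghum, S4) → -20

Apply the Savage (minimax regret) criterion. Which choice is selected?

Soy

Column bests: S1=250, S2=250, S3=250, S4=230, S5=290.
Oats regrets: 160, 110, 230, 0, 130 → max 230
Barley regrets: 170, 0, 20, 250, 10 → max 250
Rice regrets: 70, 90, 290, 220, 40 → max 290
Soy regrets: 0, 0, 120, 210, 0 → max 210
Rye regrets: 200, 360, 340, 260, 210 → max 360
Sorghum regrets: 240, 300, 0, 250, 390 → max 390
Canola regrets: 270, 40, 70, 90, 240 → max 270
Smallest max regret = 210 → Soy.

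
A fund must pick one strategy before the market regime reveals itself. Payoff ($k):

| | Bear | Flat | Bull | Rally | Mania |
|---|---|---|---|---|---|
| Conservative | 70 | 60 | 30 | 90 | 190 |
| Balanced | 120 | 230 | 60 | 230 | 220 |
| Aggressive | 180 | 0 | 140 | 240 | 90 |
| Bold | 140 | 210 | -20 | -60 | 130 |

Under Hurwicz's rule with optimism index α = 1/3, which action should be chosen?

Balanced

Conservative: 1/3·190 + 2/3·30 = 250/3
Balanced: 1/3·230 + 2/3·60 = 350/3
Aggressive: 1/3·240 + 2/3·0 = 80
Bold: 1/3·210 + 2/3·(-60) = 30
Highest Hurwicz score = 350/3 → Balanced.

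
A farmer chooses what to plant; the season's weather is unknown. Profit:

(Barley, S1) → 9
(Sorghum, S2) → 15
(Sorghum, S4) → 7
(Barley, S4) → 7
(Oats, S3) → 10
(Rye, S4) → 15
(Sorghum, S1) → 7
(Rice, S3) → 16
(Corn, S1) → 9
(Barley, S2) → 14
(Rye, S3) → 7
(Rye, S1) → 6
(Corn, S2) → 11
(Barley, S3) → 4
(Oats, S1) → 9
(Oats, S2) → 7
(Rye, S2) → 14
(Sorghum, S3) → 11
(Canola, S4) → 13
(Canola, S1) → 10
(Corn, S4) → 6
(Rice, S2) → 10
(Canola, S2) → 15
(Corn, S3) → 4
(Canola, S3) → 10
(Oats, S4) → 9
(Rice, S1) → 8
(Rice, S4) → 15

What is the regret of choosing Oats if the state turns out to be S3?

6

Best payoff under S3 is 16.
Regret = 16 − 10 = 6.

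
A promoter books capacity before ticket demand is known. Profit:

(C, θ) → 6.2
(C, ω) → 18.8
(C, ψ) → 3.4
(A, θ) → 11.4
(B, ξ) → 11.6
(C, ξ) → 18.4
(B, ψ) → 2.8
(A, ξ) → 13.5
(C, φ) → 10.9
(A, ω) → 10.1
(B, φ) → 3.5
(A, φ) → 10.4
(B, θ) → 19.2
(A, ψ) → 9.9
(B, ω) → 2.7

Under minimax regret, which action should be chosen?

A

Column bests: θ=19.2, φ=10.9, ψ=9.9, ω=18.8, ξ=18.4.
A regrets: 7.8, 0.5, 0.0, 8.7, 4.9 → max 8.7
B regrets: 0.0, 7.4, 7.1, 16.1, 6.8 → max 16.1
C regrets: 13.0, 0.0, 6.5, 0.0, 0.0 → max 13.0
Smallest max regret = 8.7 → A.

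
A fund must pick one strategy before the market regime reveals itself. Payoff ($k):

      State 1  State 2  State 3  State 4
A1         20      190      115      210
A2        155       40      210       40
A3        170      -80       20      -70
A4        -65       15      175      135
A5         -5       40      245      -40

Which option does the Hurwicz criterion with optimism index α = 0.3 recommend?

A2

A1: 0.3·210 + 0.7·20 = 77
A2: 0.3·210 + 0.7·40 = 91
A3: 0.3·170 + 0.7·(-80) = -5
A4: 0.3·175 + 0.7·(-65) = 7
A5: 0.3·245 + 0.7·(-40) = 45.5
Highest Hurwicz score = 91 → A2.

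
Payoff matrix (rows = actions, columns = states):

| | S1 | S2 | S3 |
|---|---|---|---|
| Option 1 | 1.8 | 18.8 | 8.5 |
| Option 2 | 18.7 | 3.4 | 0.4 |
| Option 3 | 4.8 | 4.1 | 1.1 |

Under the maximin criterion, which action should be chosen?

Option 1

Row minima: Option 1=1.8, Option 2=0.4, Option 3=1.1
Best worst-case = 1.8 → Option 1.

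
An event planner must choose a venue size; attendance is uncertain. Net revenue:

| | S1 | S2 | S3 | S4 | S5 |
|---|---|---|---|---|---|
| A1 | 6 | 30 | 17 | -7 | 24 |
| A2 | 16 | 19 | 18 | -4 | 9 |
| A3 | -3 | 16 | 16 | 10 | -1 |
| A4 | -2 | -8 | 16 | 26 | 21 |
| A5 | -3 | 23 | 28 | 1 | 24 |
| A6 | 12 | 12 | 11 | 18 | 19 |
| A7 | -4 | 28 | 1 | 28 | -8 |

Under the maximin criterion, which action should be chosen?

Row minima: A1=-7, A2=-4, A3=-3, A4=-8, A5=-3, A6=11, A7=-8
Best worst-case = 11 → A6.

A6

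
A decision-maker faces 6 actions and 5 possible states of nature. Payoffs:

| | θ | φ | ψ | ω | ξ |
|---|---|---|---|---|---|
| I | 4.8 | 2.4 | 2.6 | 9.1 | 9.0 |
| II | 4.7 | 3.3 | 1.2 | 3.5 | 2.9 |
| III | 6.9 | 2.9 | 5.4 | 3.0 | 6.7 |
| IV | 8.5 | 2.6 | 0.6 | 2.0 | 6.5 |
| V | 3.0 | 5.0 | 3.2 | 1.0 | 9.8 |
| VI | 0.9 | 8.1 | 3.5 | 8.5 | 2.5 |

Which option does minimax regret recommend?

Column bests: θ=8.5, φ=8.1, ψ=5.4, ω=9.1, ξ=9.8.
I regrets: 3.7, 5.7, 2.8, 0.0, 0.8 → max 5.7
II regrets: 3.8, 4.8, 4.2, 5.6, 6.9 → max 6.9
III regrets: 1.6, 5.2, 0.0, 6.1, 3.1 → max 6.1
IV regrets: 0.0, 5.5, 4.8, 7.1, 3.3 → max 7.1
V regrets: 5.5, 3.1, 2.2, 8.1, 0.0 → max 8.1
VI regrets: 7.6, 0.0, 1.9, 0.6, 7.3 → max 7.6
Smallest max regret = 5.7 → I.

I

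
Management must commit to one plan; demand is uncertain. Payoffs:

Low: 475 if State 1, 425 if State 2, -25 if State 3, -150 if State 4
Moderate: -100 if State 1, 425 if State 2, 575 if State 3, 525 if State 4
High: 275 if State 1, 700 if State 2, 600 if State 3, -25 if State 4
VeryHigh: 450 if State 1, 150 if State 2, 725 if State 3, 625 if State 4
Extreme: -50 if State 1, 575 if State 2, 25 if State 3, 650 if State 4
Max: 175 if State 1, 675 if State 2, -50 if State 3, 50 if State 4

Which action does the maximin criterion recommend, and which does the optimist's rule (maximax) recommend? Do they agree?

maximin → VeryHigh; maximax → VeryHigh (agree)

Row minima: Low=-150, Moderate=-100, High=-25, VeryHigh=150, Extreme=-50, Max=-50
Best worst-case = 150 → VeryHigh.
Row maxima: Low=475, Moderate=575, High=700, VeryHigh=725, Extreme=650, Max=675
Best best-case = 725 → VeryHigh.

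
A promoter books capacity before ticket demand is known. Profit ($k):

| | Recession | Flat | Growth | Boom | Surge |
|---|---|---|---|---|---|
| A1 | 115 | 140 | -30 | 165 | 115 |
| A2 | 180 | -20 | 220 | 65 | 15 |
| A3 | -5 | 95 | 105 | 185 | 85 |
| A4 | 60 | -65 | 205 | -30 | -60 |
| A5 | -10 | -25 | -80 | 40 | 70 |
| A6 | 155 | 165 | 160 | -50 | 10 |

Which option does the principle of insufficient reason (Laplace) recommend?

A1

Row averages: A1=101, A2=92, A3=93, A4=22, A5=-1, A6=88
Highest average = 101 → A1.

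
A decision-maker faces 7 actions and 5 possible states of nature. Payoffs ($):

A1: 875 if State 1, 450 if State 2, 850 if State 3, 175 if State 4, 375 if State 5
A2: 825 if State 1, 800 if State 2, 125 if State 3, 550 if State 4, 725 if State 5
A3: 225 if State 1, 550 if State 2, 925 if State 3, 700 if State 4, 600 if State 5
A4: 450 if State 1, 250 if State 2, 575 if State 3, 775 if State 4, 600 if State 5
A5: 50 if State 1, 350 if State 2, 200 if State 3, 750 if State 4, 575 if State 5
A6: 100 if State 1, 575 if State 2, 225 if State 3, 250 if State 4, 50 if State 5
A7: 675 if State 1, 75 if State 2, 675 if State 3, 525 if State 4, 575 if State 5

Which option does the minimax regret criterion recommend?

A4

Column bests: State 1=875, State 2=800, State 3=925, State 4=775, State 5=725.
A1 regrets: 0, 350, 75, 600, 350 → max 600
A2 regrets: 50, 0, 800, 225, 0 → max 800
A3 regrets: 650, 250, 0, 75, 125 → max 650
A4 regrets: 425, 550, 350, 0, 125 → max 550
A5 regrets: 825, 450, 725, 25, 150 → max 825
A6 regrets: 775, 225, 700, 525, 675 → max 775
A7 regrets: 200, 725, 250, 250, 150 → max 725
Smallest max regret = 550 → A4.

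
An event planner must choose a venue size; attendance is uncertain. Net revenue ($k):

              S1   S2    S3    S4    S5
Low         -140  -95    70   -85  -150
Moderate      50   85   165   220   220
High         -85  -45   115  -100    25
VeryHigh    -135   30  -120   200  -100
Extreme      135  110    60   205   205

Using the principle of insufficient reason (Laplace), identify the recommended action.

Moderate

Row averages: Low=-80, Moderate=148, High=-18, VeryHigh=-25, Extreme=143
Highest average = 148 → Moderate.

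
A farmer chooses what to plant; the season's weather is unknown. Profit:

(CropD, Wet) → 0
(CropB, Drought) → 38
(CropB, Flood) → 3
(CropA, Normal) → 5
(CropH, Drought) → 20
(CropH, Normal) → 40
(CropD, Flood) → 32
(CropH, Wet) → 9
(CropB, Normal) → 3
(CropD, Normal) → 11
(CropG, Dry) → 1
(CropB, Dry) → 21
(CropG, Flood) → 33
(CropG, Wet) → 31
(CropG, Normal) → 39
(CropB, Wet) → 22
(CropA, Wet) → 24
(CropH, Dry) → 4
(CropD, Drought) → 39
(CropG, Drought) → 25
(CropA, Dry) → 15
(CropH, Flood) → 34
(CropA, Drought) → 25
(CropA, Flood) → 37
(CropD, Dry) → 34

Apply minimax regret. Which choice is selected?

CropH

Column bests: Drought=39, Dry=34, Normal=40, Wet=31, Flood=37.
CropA regrets: 14, 19, 35, 7, 0 → max 35
CropD regrets: 0, 0, 29, 31, 5 → max 31
CropH regrets: 19, 30, 0, 22, 3 → max 30
CropG regrets: 14, 33, 1, 0, 4 → max 33
CropB regrets: 1, 13, 37, 9, 34 → max 37
Smallest max regret = 30 → CropH.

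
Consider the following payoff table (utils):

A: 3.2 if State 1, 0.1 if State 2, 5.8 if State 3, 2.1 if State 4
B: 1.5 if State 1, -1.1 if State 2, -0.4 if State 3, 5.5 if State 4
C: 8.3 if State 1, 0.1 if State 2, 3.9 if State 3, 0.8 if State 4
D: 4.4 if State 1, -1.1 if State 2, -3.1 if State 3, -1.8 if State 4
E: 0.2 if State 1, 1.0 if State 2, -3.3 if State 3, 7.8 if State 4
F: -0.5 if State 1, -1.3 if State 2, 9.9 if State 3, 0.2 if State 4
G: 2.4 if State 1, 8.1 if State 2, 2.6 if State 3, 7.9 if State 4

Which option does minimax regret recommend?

Column bests: State 1=8.3, State 2=8.1, State 3=9.9, State 4=7.9.
A regrets: 5.1, 8.0, 4.1, 5.8 → max 8.0
B regrets: 6.8, 9.2, 10.3, 2.4 → max 10.3
C regrets: 0.0, 8.0, 6.0, 7.1 → max 8.0
D regrets: 3.9, 9.2, 13.0, 9.7 → max 13.0
E regrets: 8.1, 7.1, 13.2, 0.1 → max 13.2
F regrets: 8.8, 9.4, 0.0, 7.7 → max 9.4
G regrets: 5.9, 0.0, 7.3, 0.0 → max 7.3
Smallest max regret = 7.3 → G.

G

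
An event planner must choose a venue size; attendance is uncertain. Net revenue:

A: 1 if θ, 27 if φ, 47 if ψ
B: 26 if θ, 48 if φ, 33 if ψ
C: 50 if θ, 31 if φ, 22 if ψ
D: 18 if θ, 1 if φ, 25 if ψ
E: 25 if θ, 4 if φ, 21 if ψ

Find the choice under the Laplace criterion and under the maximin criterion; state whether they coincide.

Row averages: A=25, B=107/3, C=103/3, D=44/3, E=50/3
Highest average = 107/3 → B.
Row minima: A=1, B=26, C=22, D=1, E=4
Best worst-case = 26 → B.

laplace → B; maximin → B (agree)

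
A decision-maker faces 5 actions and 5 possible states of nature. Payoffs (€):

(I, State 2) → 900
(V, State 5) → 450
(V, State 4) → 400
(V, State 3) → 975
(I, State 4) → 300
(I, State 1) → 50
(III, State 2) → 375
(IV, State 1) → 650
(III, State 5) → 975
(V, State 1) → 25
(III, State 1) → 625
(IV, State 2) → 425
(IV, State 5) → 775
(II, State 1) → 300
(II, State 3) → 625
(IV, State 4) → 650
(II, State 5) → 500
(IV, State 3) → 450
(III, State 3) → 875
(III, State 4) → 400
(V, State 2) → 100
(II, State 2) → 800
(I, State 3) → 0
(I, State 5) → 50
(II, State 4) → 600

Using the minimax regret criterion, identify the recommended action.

II

Column bests: State 1=650, State 2=900, State 3=975, State 4=650, State 5=975.
I regrets: 600, 0, 975, 350, 925 → max 975
II regrets: 350, 100, 350, 50, 475 → max 475
III regrets: 25, 525, 100, 250, 0 → max 525
IV regrets: 0, 475, 525, 0, 200 → max 525
V regrets: 625, 800, 0, 250, 525 → max 800
Smallest max regret = 475 → II.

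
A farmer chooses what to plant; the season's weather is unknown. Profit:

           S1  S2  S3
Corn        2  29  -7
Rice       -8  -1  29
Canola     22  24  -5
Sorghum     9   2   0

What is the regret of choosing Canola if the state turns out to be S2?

5

Best payoff under S2 is 29.
Regret = 29 − 24 = 5.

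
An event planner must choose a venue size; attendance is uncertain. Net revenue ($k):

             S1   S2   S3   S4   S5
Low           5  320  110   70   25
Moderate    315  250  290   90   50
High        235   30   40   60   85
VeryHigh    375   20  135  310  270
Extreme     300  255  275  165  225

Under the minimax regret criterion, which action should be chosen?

Extreme

Column bests: S1=375, S2=320, S3=290, S4=310, S5=270.
Low regrets: 370, 0, 180, 240, 245 → max 370
Moderate regrets: 60, 70, 0, 220, 220 → max 220
High regrets: 140, 290, 250, 250, 185 → max 290
VeryHigh regrets: 0, 300, 155, 0, 0 → max 300
Extreme regrets: 75, 65, 15, 145, 45 → max 145
Smallest max regret = 145 → Extreme.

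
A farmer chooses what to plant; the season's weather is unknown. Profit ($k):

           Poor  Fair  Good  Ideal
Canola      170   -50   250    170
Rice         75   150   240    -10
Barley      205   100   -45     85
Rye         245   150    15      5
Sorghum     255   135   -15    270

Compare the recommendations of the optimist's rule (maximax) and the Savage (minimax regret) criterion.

maximax → Sorghum; minimax regret → Canola (disagree)

Row maxima: Canola=250, Rice=240, Barley=205, Rye=245, Sorghum=270
Best best-case = 270 → Sorghum.
Column bests: Poor=255, Fair=150, Good=250, Ideal=270.
Canola regrets: 85, 200, 0, 100 → max 200
Rice regrets: 180, 0, 10, 280 → max 280
Barley regrets: 50, 50, 295, 185 → max 295
Rye regrets: 10, 0, 235, 265 → max 265
Sorghum regrets: 0, 15, 265, 0 → max 265
Smallest max regret = 200 → Canola.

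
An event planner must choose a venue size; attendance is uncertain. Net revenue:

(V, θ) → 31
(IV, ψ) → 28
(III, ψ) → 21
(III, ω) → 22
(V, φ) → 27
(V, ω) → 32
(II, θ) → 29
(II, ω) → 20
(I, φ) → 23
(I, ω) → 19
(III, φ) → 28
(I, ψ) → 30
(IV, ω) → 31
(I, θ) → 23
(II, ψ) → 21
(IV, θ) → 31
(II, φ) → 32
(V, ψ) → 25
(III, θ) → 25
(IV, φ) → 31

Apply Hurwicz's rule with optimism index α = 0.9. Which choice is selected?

I: 0.9·30 + 0.1·19 = 28.9
II: 0.9·32 + 0.1·20 = 30.8
III: 0.9·28 + 0.1·21 = 27.3
IV: 0.9·31 + 0.1·28 = 30.7
V: 0.9·32 + 0.1·25 = 31.3
Highest Hurwicz score = 31.3 → V.

V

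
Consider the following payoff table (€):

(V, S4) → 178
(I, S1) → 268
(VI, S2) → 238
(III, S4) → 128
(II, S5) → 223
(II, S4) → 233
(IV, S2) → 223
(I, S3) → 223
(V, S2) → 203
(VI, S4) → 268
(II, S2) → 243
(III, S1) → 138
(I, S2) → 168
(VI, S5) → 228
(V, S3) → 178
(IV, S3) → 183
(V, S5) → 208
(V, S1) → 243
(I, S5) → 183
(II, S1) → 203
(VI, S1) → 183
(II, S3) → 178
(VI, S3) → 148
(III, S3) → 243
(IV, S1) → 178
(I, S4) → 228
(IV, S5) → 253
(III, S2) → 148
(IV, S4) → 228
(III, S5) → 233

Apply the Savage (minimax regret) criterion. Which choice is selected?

II

Column bests: S1=268, S2=243, S3=243, S4=268, S5=253.
I regrets: 0, 75, 20, 40, 70 → max 75
II regrets: 65, 0, 65, 35, 30 → max 65
III regrets: 130, 95, 0, 140, 20 → max 140
IV regrets: 90, 20, 60, 40, 0 → max 90
V regrets: 25, 40, 65, 90, 45 → max 90
VI regrets: 85, 5, 95, 0, 25 → max 95
Smallest max regret = 65 → II.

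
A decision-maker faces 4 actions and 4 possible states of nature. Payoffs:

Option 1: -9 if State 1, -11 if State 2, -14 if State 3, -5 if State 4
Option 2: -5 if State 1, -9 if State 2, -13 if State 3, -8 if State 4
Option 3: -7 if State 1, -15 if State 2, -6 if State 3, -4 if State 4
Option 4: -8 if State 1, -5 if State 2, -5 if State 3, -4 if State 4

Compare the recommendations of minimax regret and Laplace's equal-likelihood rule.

Column bests: State 1=-5, State 2=-5, State 3=-5, State 4=-4.
Option 1 regrets: 4, 6, 9, 1 → max 9
Option 2 regrets: 0, 4, 8, 4 → max 8
Option 3 regrets: 2, 10, 1, 0 → max 10
Option 4 regrets: 3, 0, 0, 0 → max 3
Smallest max regret = 3 → Option 4.
Row averages: Option 1=-9.75, Option 2=-8.75, Option 3=-8, Option 4=-5.5
Highest average = -5.5 → Option 4.

minimax regret → Option 4; laplace → Option 4 (agree)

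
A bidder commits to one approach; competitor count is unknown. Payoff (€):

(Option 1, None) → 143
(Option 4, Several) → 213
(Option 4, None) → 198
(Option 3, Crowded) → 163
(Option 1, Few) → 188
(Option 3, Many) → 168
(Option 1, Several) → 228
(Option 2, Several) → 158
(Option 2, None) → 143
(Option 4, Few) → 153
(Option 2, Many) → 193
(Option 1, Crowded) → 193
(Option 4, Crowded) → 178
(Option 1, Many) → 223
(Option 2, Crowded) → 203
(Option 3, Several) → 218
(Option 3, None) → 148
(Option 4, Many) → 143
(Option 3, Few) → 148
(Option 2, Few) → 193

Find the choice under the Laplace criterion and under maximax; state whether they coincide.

laplace → Option 1; maximax → Option 1 (agree)

Row averages: Option 1=195, Option 2=178, Option 3=169, Option 4=177
Highest average = 195 → Option 1.
Row maxima: Option 1=228, Option 2=203, Option 3=218, Option 4=213
Best best-case = 228 → Option 1.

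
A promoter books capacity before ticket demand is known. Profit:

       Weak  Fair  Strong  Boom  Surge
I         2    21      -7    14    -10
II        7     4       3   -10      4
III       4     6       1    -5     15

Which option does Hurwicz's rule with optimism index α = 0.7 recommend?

I: 0.7·21 + 0.3·(-10) = 11.7
II: 0.7·7 + 0.3·(-10) = 1.9
III: 0.7·15 + 0.3·(-5) = 9
Highest Hurwicz score = 11.7 → I.

I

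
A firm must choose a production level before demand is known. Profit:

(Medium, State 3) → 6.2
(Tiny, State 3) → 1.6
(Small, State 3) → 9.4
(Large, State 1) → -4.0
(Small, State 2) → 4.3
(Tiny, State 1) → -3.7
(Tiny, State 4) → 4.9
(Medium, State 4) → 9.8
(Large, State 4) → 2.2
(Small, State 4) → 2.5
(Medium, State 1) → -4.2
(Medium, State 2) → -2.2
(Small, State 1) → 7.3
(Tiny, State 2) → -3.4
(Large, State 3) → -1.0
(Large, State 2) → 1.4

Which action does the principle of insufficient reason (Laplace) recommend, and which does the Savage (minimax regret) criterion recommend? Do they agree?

Row averages: Tiny=-0.15, Small=5.875, Medium=2.4, Large=-0.35
Highest average = 5.875 → Small.
Column bests: State 1=7.3, State 2=4.3, State 3=9.4, State 4=9.8.
Tiny regrets: 11.0, 7.7, 7.8, 4.9 → max 11.0
Small regrets: 0.0, 0.0, 0.0, 7.3 → max 7.3
Medium regrets: 11.5, 6.5, 3.2, 0.0 → max 11.5
Large regrets: 11.3, 2.9, 10.4, 7.6 → max 11.3
Smallest max regret = 7.3 → Small.

laplace → Small; minimax regret → Small (agree)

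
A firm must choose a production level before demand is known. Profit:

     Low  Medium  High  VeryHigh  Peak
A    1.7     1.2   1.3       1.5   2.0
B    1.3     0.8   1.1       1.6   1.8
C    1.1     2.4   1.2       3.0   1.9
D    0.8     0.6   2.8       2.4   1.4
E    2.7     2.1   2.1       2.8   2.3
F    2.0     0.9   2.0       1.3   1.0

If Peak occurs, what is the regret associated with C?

Best payoff under Peak is 2.3.
Regret = 2.3 − 1.9 = 0.4.

0.4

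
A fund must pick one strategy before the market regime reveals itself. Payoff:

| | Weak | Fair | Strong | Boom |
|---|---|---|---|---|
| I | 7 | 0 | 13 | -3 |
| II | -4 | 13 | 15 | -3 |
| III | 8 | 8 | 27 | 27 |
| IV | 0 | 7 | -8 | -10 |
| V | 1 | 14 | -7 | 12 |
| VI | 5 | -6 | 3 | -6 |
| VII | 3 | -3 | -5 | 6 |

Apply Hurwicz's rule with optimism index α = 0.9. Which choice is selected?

I: 0.9·13 + 0.1·(-3) = 11.4
II: 0.9·15 + 0.1·(-4) = 13.1
III: 0.9·27 + 0.1·8 = 25.1
IV: 0.9·7 + 0.1·(-10) = 5.3
V: 0.9·14 + 0.1·(-7) = 11.9
VI: 0.9·5 + 0.1·(-6) = 3.9
VII: 0.9·6 + 0.1·(-5) = 4.9
Highest Hurwicz score = 25.1 → III.

III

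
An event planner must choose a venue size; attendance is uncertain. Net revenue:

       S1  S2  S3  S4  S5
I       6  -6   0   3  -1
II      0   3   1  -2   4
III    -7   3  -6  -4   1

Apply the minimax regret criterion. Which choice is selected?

Column bests: S1=6, S2=3, S3=1, S4=3, S5=4.
I regrets: 0, 9, 1, 0, 5 → max 9
II regrets: 6, 0, 0, 5, 0 → max 6
III regrets: 13, 0, 7, 7, 3 → max 13
Smallest max regret = 6 → II.

II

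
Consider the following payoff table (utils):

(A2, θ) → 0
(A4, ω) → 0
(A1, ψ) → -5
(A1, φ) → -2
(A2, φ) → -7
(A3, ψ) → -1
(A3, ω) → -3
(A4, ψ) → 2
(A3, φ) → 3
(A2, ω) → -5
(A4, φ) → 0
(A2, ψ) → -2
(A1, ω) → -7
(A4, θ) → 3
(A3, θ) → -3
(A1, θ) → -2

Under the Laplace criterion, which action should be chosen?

Row averages: A1=-4, A2=-3.5, A3=-1, A4=1.25
Highest average = 1.25 → A4.

A4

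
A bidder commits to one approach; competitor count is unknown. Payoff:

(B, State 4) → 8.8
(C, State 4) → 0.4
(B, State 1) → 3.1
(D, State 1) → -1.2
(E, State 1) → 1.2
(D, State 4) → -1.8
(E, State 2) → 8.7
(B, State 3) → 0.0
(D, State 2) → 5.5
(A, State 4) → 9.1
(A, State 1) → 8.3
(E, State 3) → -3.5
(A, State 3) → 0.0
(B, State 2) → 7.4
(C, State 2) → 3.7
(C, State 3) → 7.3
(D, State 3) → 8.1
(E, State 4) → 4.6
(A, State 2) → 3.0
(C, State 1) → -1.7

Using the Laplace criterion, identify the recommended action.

Row averages: A=5.1, B=4.825, C=2.425, D=2.65, E=2.75
Highest average = 5.1 → A.

A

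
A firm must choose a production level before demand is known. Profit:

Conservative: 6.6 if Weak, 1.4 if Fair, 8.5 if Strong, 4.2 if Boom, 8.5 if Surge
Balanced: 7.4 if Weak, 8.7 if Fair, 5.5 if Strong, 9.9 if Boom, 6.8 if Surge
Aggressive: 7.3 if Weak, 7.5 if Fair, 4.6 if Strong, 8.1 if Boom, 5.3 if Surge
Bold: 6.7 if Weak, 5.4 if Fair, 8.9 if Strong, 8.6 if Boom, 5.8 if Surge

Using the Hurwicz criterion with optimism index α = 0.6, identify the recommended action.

Balanced

Conservative: 0.6·8.5 + 0.4·1.4 = 5.66
Balanced: 0.6·9.9 + 0.4·5.5 = 8.14
Aggressive: 0.6·8.1 + 0.4·4.6 = 6.7
Bold: 0.6·8.9 + 0.4·5.4 = 7.5
Highest Hurwicz score = 8.14 → Balanced.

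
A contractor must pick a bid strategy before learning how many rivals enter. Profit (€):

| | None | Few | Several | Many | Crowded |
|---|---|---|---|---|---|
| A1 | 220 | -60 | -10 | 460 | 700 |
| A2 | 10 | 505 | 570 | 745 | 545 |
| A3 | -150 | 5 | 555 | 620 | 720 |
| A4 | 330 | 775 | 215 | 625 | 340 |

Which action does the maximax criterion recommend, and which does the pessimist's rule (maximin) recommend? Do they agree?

Row maxima: A1=700, A2=745, A3=720, A4=775
Best best-case = 775 → A4.
Row minima: A1=-60, A2=10, A3=-150, A4=215
Best worst-case = 215 → A4.

maximax → A4; maximin → A4 (agree)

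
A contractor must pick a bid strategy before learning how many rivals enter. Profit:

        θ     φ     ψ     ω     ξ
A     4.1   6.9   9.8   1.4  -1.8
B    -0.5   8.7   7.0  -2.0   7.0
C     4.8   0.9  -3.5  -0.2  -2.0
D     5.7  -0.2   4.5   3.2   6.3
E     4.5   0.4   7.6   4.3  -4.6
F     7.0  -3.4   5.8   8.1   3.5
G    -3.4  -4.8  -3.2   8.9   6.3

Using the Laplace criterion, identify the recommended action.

F

Row averages: A=4.08, B=4.04, C=0, D=3.9, E=2.44, F=4.2, G=0.76
Highest average = 4.2 → F.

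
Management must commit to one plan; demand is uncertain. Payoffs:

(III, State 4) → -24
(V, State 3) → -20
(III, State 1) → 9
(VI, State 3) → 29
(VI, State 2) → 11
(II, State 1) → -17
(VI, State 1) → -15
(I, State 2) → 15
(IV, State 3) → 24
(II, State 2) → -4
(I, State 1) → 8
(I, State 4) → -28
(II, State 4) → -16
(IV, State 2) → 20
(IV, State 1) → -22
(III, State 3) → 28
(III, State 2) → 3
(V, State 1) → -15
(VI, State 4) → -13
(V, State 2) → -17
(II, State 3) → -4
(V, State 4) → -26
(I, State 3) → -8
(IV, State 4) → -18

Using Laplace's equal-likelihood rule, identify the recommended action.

III

Row averages: I=-3.25, II=-10.25, III=4, IV=1, V=-19.5, VI=3
Highest average = 4 → III.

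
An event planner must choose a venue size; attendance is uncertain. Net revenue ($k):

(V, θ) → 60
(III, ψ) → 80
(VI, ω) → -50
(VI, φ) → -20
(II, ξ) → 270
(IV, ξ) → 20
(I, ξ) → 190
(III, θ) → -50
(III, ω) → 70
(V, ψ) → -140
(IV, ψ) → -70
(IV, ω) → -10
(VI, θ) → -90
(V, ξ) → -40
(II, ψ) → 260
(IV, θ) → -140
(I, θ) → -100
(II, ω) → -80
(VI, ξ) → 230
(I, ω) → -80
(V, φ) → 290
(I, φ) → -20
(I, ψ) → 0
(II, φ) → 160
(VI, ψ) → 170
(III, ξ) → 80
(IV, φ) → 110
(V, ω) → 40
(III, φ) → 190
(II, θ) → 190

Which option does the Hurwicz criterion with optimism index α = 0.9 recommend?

I: 0.9·190 + 0.1·(-100) = 161
II: 0.9·270 + 0.1·(-80) = 235
III: 0.9·190 + 0.1·(-50) = 166
IV: 0.9·110 + 0.1·(-140) = 85
V: 0.9·290 + 0.1·(-140) = 247
VI: 0.9·230 + 0.1·(-90) = 198
Highest Hurwicz score = 247 → V.

V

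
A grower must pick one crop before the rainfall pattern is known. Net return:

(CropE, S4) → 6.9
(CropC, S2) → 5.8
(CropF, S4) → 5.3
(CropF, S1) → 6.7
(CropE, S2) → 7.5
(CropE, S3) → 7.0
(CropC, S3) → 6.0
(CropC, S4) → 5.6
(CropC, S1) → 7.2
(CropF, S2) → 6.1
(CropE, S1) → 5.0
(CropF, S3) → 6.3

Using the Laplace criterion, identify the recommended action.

CropE

Row averages: CropC=6.15, CropE=6.6, CropF=6.1
Highest average = 6.6 → CropE.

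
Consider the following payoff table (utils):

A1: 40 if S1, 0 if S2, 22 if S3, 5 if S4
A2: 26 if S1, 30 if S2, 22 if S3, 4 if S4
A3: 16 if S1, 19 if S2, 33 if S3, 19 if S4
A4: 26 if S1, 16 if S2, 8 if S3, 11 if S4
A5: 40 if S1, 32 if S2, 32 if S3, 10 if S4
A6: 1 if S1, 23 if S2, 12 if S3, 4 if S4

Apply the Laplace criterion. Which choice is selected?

A5

Row averages: A1=16.75, A2=20.5, A3=21.75, A4=15.25, A5=28.5, A6=10
Highest average = 28.5 → A5.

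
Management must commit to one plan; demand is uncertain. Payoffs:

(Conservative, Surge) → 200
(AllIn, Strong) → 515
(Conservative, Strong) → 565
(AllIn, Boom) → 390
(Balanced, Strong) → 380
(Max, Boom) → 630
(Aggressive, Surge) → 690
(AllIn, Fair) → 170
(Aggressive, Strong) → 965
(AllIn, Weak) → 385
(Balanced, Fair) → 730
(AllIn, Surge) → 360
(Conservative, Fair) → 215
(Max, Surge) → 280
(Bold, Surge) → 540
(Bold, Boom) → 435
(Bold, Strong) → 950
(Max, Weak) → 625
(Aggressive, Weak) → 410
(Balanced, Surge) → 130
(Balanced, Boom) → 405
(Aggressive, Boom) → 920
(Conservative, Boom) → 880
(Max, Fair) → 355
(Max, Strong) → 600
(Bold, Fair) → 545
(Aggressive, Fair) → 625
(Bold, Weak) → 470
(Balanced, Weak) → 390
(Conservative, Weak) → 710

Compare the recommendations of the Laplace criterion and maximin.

Row averages: Conservative=514, Balanced=407, Aggressive=722, Bold=588, AllIn=364, Max=498
Highest average = 722 → Aggressive.
Row minima: Conservative=200, Balanced=130, Aggressive=410, Bold=435, AllIn=170, Max=280
Best worst-case = 435 → Bold.

laplace → Aggressive; maximin → Bold (disagree)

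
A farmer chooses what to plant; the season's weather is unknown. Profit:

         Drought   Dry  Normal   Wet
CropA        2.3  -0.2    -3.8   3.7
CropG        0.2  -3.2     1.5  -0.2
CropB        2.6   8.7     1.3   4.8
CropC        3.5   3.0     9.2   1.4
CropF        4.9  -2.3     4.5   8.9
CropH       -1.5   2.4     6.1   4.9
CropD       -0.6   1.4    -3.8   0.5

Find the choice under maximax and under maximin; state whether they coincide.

Row maxima: CropA=3.7, CropG=1.5, CropB=8.7, CropC=9.2, CropF=8.9, CropH=6.1, CropD=1.4
Best best-case = 9.2 → CropC.
Row minima: CropA=-3.8, CropG=-3.2, CropB=1.3, CropC=1.4, CropF=-2.3, CropH=-1.5, CropD=-3.8
Best worst-case = 1.4 → CropC.

maximax → CropC; maximin → CropC (agree)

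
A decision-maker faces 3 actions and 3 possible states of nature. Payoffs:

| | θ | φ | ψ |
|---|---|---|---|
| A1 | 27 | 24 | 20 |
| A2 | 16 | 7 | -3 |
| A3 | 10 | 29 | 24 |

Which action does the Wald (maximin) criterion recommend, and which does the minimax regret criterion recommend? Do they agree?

maximin → A1; minimax regret → A1 (agree)

Row minima: A1=20, A2=-3, A3=10
Best worst-case = 20 → A1.
Column bests: θ=27, φ=29, ψ=24.
A1 regrets: 0, 5, 4 → max 5
A2 regrets: 11, 22, 27 → max 27
A3 regrets: 17, 0, 0 → max 17
Smallest max regret = 5 → A1.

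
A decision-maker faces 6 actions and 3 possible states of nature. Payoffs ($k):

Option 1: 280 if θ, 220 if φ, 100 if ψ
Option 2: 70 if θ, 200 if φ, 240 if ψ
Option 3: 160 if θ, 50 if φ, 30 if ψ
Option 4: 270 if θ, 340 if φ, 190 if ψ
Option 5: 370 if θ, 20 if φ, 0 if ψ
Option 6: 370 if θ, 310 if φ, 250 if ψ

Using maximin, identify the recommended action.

Option 6

Row minima: Option 1=100, Option 2=70, Option 3=30, Option 4=190, Option 5=0, Option 6=250
Best worst-case = 250 → Option 6.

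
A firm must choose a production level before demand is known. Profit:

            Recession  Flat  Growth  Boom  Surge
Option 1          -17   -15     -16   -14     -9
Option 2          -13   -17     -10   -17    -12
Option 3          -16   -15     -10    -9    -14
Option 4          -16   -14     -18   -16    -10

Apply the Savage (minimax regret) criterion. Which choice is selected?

Column bests: Recession=-13, Flat=-14, Growth=-10, Boom=-9, Surge=-9.
Option 1 regrets: 4, 1, 6, 5, 0 → max 6
Option 2 regrets: 0, 3, 0, 8, 3 → max 8
Option 3 regrets: 3, 1, 0, 0, 5 → max 5
Option 4 regrets: 3, 0, 8, 7, 1 → max 8
Smallest max regret = 5 → Option 3.

Option 3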